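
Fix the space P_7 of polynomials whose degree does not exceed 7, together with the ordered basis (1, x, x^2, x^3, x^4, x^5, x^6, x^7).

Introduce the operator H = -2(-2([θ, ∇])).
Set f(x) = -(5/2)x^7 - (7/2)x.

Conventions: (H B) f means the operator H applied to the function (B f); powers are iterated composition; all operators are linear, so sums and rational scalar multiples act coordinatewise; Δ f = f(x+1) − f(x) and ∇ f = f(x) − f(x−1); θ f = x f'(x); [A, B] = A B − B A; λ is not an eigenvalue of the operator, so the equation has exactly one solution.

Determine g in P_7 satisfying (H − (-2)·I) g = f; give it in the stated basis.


g(x) = -(5/4)x^7 - (35/2)x^6 - 105x^5 - (525/2)x^4 + 350x^3 + (7875/2)x^2 + (34013/4)x + 4599

write g with unknown coordinates in the stated basis and equate coefficients in (H − (-2)·I) g = f
solving from the highest basis element down gives g = -(5/4)x^7 - (35/2)x^6 - 105x^5 - (525/2)x^4 + 350x^3 + (7875/2)x^2 + (34013/4)x + 4599
check: H g = 35x^6 + 210x^5 + 525x^4 - 700x^3 - 7875x^2 - 17010x - 9198
so H g − (-2)·g = -(5/2)x^7 - (7/2)x = f ✓


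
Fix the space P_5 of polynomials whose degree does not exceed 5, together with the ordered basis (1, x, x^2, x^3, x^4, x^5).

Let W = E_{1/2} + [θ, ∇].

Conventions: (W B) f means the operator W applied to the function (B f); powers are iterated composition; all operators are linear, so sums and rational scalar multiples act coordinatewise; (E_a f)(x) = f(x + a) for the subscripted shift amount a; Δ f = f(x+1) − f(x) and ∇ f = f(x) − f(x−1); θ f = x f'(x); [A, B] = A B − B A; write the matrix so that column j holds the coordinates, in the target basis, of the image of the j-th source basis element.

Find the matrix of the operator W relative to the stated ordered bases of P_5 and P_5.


the matrix is [[1, -1/2, 9/4, -23/8, 65/16, -159/32]; [0, 1, -1, 27/4, -23/2, 325/16]; [0, 0, 1, -3/2, 27/2, -115/4]; [0, 0, 0, 1, -2, 45/2]; [0, 0, 0, 0, 1, -5/2]; [0, 0, 0, 0, 0, 1]] (rows listed top to bottom)

image of 1: 1
image of x: x - 1/2
image of x^2: x^2 - x + 9/4
image of x^3: x^3 - (3/2)x^2 + (27/4)x - 23/8
image of x^4: x^4 - 2x^3 + (27/2)x^2 - (23/2)x + 65/16
image of x^5: x^5 - (5/2)x^4 + (45/2)x^3 - (115/4)x^2 + (325/16)x - 159/32
each image's coordinates form column j of the matrix


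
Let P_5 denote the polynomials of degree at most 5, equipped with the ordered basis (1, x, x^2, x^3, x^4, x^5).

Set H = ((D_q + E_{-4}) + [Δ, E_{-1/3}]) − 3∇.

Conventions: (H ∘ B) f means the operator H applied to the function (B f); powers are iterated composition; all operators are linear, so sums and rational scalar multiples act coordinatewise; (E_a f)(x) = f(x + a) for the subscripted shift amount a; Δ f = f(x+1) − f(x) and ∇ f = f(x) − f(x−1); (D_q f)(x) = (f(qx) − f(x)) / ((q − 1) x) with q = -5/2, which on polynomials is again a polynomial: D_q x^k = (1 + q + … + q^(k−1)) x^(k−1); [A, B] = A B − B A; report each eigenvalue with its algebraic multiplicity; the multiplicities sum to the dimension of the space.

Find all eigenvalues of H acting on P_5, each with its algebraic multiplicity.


image of 1: 1
image of x: x - 6
image of x^2: x^2 - (31/2)x + 19
image of x^3: x^3 - (65/4)x^2 + 57x - 67
image of x^4: x^4 - (311/8)x^3 + 114x^2 - 268x + 259
image of x^5: x^5 - (109/16)x^4 + 190x^3 - 670x^2 + 1295x - 1027
the matrix is upper triangular; its diagonal is (1, 1, 1, 1, 1, 1)
for a triangular matrix the eigenvalues are the diagonal entries, with algebraic multiplicity their repetition count

λ = 1 (multiplicity 6)


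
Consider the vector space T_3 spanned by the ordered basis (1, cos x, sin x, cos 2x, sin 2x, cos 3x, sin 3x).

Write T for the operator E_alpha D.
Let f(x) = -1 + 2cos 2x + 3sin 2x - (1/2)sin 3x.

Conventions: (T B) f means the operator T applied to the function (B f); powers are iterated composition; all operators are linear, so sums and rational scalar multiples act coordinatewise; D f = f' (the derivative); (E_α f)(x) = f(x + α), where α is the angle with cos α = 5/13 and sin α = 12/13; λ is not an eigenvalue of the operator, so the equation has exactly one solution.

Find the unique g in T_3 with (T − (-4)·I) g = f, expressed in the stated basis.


g(x) = -1/4 + (793/730)cos 2x + (208/365)sin 2x - (6105/149594)cos 3x - (5636/74797)sin 3x

write g with unknown coordinates in the stated basis and equate coefficients in (T − (-4)·I) g = f
solving from the highest basis element down gives g = -1/4 + (793/730)cos 2x + (208/365)sin 2x - (6105/149594)cos 3x - (5636/74797)sin 3x
check: T g = -(856/365)cos 2x + (263/365)sin 2x + (12210/74797)cos 3x - (29709/149594)sin 3x
so T g − (-4)·g = -1 + 2cos 2x + 3sin 2x - (1/2)sin 3x = f ✓


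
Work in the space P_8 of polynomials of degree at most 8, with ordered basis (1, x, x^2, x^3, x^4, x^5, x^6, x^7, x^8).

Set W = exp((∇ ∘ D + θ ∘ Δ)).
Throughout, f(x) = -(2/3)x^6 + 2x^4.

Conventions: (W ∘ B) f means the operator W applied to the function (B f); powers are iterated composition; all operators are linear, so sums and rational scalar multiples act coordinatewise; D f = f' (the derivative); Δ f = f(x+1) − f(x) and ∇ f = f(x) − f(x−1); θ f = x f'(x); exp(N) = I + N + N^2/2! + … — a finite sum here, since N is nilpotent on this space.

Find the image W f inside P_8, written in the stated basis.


order-1 term: -20x^5 - 60x^4 + 24x^3 - 12x^2 + 4
order-2 term: -200x^4 - 860x^3 - 548x^2 + 86x - 118
order-3 term: -800x^3 - 3320x^2 - 2412x + 228
order-4 term: -1200x^2 - 3460x - 1060
order-5 term: -480x - 480
the series for exp((∇ ∘ D + θ ∘ Δ)) f terminates at order 5
exp((∇ ∘ D + θ ∘ Δ)) f = -(2/3)x^6 - 20x^5 - 258x^4 - 1636x^3 - 5080x^2 - 6266x - 1426

g(x) = -(2/3)x^6 - 20x^5 - 258x^4 - 1636x^3 - 5080x^2 - 6266x - 1426


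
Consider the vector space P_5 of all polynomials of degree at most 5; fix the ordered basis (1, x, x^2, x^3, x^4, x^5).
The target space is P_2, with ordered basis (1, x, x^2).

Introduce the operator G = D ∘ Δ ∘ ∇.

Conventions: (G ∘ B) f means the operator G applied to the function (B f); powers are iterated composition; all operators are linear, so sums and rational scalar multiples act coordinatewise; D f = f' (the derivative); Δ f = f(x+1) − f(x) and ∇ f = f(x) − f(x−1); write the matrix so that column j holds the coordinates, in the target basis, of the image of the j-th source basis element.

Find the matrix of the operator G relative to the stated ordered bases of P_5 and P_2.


image of 1: 0
image of x: 0
image of x^2: 0
image of x^3: 6
image of x^4: 24x
image of x^5: 60x^2 + 10
each image's coordinates form column j of the matrix

the matrix is [[0, 0, 0, 6, 0, 10]; [0, 0, 0, 0, 24, 0]; [0, 0, 0, 0, 0, 60]] (rows listed top to bottom)


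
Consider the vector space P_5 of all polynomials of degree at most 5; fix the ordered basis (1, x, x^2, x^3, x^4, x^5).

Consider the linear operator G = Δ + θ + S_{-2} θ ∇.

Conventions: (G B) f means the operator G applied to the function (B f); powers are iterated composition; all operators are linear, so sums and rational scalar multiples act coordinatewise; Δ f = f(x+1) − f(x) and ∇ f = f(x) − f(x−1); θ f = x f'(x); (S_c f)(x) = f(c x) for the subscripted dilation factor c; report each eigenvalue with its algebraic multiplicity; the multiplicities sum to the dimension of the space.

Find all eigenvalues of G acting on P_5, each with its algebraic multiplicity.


image of 1: 0
image of x: x + 1
image of x^2: 2x^2 - 2x + 1
image of x^3: 3x^3 + 27x^2 + 9x + 1
image of x^4: 4x^4 - 92x^3 - 42x^2 - 4x + 1
image of x^5: 5x^5 + 325x^4 + 250x^3 + 90x^2 + 15x + 1
the matrix is upper triangular; its diagonal is (0, 1, 2, 3, 4, 5)
for a triangular matrix the eigenvalues are the diagonal entries, with algebraic multiplicity their repetition count

λ = 0 (multiplicity 1), λ = 1 (multiplicity 1), λ = 2 (multiplicity 1), λ = 3 (multiplicity 1), λ = 4 (multiplicity 1), λ = 5 (multiplicity 1)


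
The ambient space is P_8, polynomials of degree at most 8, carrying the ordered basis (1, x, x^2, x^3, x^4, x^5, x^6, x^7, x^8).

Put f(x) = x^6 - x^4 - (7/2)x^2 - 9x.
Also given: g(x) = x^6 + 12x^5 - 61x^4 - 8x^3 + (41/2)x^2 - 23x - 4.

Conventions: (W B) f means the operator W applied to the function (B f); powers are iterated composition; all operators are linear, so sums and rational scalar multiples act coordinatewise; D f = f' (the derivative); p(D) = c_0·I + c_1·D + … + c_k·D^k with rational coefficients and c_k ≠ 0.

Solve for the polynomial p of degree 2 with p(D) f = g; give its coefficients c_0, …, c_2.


D^0 f = x^6 - x^4 - (7/2)x^2 - 9x
D^1 f = 6x^5 - 4x^3 - 7x - 9
D^2 f = 30x^4 - 12x^2 - 7
matching coefficients of g against c_0 f + c_1 Df + … from the top degree down determines the c_i
solution: c_0 = 1, c_1 = 2, c_2 = -2

c_0 = 1, c_1 = 2, c_2 = -2


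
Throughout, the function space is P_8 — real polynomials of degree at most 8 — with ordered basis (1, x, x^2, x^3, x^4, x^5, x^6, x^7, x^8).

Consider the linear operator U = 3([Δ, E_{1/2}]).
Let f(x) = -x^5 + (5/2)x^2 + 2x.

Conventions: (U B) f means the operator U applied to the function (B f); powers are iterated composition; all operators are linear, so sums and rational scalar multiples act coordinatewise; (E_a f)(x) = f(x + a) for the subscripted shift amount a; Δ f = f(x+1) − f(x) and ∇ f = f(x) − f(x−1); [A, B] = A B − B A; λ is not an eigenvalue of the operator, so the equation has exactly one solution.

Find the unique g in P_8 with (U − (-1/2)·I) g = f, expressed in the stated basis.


the result is g(x) = -2x^5 + 5x^2 + 4x

write g with unknown coordinates in the stated basis and equate coefficients in (U − (-1/2)·I) g = f
solving from the highest basis element down gives g = -2x^5 + 5x^2 + 4x
check: U g = 0
so U g − (-1/2)·g = -x^5 + (5/2)x^2 + 2x = f ✓


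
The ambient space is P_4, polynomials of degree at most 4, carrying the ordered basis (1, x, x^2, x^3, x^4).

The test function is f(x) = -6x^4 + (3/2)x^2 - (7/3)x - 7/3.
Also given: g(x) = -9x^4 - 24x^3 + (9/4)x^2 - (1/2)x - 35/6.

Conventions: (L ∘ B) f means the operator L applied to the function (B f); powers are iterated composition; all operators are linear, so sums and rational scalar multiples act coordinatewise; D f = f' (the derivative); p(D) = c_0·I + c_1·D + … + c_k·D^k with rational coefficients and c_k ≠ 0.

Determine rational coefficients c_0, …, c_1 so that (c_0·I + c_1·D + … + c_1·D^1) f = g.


D^0 f = -6x^4 + (3/2)x^2 - (7/3)x - 7/3
D^1 f = -24x^3 + 3x - 7/3
matching coefficients of g against c_0 f + c_1 Df + … from the top degree down determines the c_i
solution: c_0 = 3/2, c_1 = 1

c_0 = 3/2, c_1 = 1


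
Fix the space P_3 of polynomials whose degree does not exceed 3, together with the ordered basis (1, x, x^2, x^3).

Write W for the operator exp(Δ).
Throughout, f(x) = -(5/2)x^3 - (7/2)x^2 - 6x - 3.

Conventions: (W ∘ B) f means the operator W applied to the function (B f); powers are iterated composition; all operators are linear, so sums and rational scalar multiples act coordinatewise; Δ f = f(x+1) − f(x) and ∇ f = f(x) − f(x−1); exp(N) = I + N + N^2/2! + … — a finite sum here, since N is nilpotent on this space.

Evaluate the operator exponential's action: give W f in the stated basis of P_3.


the result is g(x) = -(5/2)x^3 - 11x^2 - 28x - 57/2

order-1 term: -(15/2)x^2 - (29/2)x - 12
order-2 term: -(15/2)x - 11
order-3 term: -5/2
the series for exp(Δ) f terminates at order 3
exp(Δ) f = -(5/2)x^3 - 11x^2 - 28x - 57/2


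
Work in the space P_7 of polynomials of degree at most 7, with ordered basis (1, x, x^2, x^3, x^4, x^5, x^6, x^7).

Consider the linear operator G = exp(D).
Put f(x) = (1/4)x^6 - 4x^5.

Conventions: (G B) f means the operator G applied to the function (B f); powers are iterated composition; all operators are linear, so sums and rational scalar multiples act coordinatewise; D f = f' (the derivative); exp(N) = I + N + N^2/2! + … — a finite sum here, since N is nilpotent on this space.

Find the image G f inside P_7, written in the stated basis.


the result is g(x) = (1/4)x^6 - (5/2)x^5 - (65/4)x^4 - 35x^3 - (145/4)x^2 - (37/2)x - 15/4

order-1 term: (3/2)x^5 - 20x^4
order-2 term: (15/4)x^4 - 40x^3
order-3 term: 5x^3 - 40x^2
order-4 term: (15/4)x^2 - 20x
order-5 term: (3/2)x - 4
order-6 term: 1/4
the series for exp(D) f terminates at order 6
exp(D) f = (1/4)x^6 - (5/2)x^5 - (65/4)x^4 - 35x^3 - (145/4)x^2 - (37/2)x - 15/4


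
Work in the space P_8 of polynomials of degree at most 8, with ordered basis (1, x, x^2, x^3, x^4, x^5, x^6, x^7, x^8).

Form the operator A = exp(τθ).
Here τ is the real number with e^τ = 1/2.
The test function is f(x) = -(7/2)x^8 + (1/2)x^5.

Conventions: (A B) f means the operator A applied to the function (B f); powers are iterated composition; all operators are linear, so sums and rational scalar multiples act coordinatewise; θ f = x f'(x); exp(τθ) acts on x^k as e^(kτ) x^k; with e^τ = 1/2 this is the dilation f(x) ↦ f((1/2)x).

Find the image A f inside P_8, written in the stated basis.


g(x) = -(7/512)x^8 + (1/64)x^5

exp(τθ) x^k = e^(kτ) x^k; with e^τ = 1/2 this sends x^k to (1/2)^k x^k
x^5 ↦ 1/32 x^5
x^8 ↦ 1/256 x^8
applying this coordinatewise to f: exp(τθ) f = -(7/512)x^8 + (1/64)x^5


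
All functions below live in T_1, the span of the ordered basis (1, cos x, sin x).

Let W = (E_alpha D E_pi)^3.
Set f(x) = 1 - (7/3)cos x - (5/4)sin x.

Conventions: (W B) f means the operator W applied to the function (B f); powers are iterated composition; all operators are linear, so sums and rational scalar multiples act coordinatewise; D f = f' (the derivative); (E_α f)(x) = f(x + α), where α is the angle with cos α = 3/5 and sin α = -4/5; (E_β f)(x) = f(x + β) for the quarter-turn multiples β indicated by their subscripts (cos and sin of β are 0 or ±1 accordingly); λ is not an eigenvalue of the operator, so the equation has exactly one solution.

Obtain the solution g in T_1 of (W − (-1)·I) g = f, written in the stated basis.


write g with unknown coordinates in the stated basis and equate coefficients in (W − (-1)·I) g = f
solving from the highest basis element down gives g = 1 - (499/312)cos x + (19/104)sin x
check: W g = -(229/312)cos x - (149/104)sin x
so W g − (-1)·g = 1 - (7/3)cos x - (5/4)sin x = f ✓

the image equals g(x) = 1 - (499/312)cos x + (19/104)sin x


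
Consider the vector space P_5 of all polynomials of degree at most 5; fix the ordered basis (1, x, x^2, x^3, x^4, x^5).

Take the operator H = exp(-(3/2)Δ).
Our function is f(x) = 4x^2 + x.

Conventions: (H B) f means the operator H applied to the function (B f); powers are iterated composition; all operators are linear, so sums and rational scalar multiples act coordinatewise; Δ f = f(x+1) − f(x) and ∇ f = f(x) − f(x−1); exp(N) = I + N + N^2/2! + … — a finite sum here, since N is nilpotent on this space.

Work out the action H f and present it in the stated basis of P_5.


order-1 term: -12x - 15/2
order-2 term: 9
the series for exp(-(3/2)Δ) f terminates at order 2
exp(-(3/2)Δ) f = 4x^2 - 11x + 3/2

the image equals g(x) = 4x^2 - 11x + 3/2


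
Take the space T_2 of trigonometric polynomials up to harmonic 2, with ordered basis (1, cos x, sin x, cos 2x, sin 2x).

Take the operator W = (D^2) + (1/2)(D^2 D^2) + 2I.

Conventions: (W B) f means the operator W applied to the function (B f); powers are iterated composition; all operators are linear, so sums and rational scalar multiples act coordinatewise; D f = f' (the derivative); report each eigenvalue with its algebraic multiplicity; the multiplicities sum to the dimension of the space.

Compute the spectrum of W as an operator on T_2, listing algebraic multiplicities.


λ = 3/2 (multiplicity 2), λ = 2 (multiplicity 1), λ = 6 (multiplicity 2)

image of 1: 2
image of cos x: (3/2)cos x
image of sin x: (3/2)sin x
image of cos 2x: 6cos 2x
image of sin 2x: 6sin 2x
the matrix is diagonal; its diagonal is (2, 3/2, 3/2, 6, 6)
for a triangular matrix the eigenvalues are the diagonal entries, with algebraic multiplicity their repetition count


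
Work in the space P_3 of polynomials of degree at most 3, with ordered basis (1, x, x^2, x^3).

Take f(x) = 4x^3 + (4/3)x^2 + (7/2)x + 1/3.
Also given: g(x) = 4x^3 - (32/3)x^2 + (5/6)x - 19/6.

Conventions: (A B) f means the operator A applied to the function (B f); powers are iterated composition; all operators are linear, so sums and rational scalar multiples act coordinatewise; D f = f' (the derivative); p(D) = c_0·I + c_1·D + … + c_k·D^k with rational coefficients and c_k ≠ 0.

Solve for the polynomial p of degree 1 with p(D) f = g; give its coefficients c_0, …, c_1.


p(D) = I − D, i.e. c_0 = 1, c_1 = -1

D^0 f = 4x^3 + (4/3)x^2 + (7/2)x + 1/3
D^1 f = 12x^2 + (8/3)x + 7/2
matching coefficients of g against c_0 f + c_1 Df + … from the top degree down determines the c_i
solution: c_0 = 1, c_1 = -1


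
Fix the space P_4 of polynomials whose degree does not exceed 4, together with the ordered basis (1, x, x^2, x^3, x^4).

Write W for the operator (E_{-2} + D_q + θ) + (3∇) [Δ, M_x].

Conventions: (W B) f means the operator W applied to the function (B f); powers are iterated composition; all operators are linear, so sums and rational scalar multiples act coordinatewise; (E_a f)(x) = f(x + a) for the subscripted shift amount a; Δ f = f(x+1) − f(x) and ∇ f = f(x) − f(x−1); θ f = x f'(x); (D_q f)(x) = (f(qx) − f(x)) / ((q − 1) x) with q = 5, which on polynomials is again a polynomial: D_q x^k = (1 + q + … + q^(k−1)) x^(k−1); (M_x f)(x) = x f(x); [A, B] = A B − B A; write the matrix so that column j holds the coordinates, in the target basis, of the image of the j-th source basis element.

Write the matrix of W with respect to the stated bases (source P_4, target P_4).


the matrix is [[1, 2, 7, -5, 19]; [0, 2, 8, 21, -20]; [0, 0, 3, 34, 42]; [0, 0, 0, 4, 160]; [0, 0, 0, 0, 5]] (rows listed top to bottom)

image of 1: 1
image of x: 2x + 2
image of x^2: 3x^2 + 8x + 7
image of x^3: 4x^3 + 34x^2 + 21x - 5
image of x^4: 5x^4 + 160x^3 + 42x^2 - 20x + 19
each image's coordinates form column j of the matrix


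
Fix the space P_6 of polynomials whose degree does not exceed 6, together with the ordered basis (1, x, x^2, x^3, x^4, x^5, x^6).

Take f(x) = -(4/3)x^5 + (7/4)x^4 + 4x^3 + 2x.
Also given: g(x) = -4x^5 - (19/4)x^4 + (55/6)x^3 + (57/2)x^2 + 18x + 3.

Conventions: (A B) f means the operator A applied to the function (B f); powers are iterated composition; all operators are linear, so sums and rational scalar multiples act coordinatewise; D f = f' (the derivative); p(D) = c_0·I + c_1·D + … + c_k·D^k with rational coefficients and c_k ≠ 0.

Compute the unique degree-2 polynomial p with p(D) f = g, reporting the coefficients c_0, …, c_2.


c_0 = 3, c_1 = 3/2, c_2 = 1/2

D^0 f = -(4/3)x^5 + (7/4)x^4 + 4x^3 + 2x
D^1 f = -(20/3)x^4 + 7x^3 + 12x^2 + 2
D^2 f = -(80/3)x^3 + 21x^2 + 24x
matching coefficients of g against c_0 f + c_1 Df + … from the top degree down determines the c_i
solution: c_0 = 3, c_1 = 3/2, c_2 = 1/2


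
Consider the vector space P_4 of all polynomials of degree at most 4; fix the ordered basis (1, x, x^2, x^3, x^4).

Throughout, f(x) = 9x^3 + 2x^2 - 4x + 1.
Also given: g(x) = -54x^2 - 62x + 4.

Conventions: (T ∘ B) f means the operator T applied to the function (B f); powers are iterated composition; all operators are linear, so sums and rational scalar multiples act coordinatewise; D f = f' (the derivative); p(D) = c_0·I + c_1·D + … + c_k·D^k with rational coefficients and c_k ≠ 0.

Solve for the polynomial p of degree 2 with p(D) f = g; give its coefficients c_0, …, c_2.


c_0 = 0, c_1 = -2, c_2 = -1

D^0 f = 9x^3 + 2x^2 - 4x + 1
D^1 f = 27x^2 + 4x - 4
D^2 f = 54x + 4
matching coefficients of g against c_0 f + c_1 Df + … from the top degree down determines the c_i
solution: c_0 = 0, c_1 = -2, c_2 = -1


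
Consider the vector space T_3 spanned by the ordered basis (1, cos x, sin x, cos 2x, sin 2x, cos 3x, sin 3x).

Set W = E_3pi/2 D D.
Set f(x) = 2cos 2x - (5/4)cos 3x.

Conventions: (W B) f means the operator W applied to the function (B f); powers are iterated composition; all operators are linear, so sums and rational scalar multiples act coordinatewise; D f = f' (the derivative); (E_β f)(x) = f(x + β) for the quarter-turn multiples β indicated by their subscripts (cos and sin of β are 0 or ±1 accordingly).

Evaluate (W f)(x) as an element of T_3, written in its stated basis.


the result is g(x) = 8cos 2x - (45/4)sin 3x

D f = -4sin 2x + (15/4)sin 3x
D D f = -8cos 2x + (45/4)cos 3x
E_3pi/2 D D f = 8cos 2x - (45/4)sin 3x


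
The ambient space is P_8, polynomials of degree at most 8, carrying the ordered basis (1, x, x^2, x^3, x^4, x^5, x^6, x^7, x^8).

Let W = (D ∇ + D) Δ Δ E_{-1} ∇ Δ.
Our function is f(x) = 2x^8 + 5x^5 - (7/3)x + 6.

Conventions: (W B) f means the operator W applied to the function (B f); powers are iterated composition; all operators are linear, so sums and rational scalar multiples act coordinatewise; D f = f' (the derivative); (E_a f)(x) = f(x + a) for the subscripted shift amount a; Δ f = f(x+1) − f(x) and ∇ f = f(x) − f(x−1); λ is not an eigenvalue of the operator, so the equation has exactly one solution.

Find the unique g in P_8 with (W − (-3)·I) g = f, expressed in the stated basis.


the image equals g(x) = (2/3)x^8 + (5/3)x^5 - (4480/3)x^3 - 4480x^2 + (26873/9)x - 9154/3

write g with unknown coordinates in the stated basis and equate coefficients in (W − (-3)·I) g = f
solving from the highest basis element down gives g = (2/3)x^8 + (5/3)x^5 - (4480/3)x^3 - 4480x^2 + (26873/9)x - 9154/3
check: W g = 4480x^3 + 13440x^2 - 8960x + 9160
so W g − (-3)·g = 2x^8 + 5x^5 - (7/3)x + 6 = f ✓


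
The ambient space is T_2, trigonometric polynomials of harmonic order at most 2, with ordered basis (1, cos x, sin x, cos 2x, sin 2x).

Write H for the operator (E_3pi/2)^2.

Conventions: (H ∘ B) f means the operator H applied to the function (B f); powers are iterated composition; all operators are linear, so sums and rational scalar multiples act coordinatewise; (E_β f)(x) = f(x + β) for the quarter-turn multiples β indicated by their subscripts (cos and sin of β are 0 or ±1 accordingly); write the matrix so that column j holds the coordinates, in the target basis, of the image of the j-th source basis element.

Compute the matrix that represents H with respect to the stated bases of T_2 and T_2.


the matrix is [[1, 0, 0, 0, 0]; [0, -1, 0, 0, 0]; [0, 0, -1, 0, 0]; [0, 0, 0, 1, 0]; [0, 0, 0, 0, 1]] (rows listed top to bottom)

image of 1: 1
image of cos x: -cos x
image of sin x: -sin x
image of cos 2x: cos 2x
image of sin 2x: sin 2x
each image's coordinates form column j of the matrix


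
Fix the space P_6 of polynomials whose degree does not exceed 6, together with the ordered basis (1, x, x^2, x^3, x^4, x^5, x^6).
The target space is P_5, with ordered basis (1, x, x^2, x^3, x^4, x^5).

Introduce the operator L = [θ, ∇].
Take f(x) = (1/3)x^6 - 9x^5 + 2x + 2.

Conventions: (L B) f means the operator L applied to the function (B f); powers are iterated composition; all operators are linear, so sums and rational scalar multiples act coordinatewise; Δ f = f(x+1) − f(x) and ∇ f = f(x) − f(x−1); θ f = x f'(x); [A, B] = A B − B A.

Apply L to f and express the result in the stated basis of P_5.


∇ f = 2x^5 - 50x^4 + (290/3)x^3 - 95x^2 + 47x - 22/3
θ ∇ f = 10x^5 - 200x^4 + 290x^3 - 190x^2 + 47x
θ f = 2x^6 - 45x^5 + 2x
∇ θ f = 12x^5 - 255x^4 + 490x^3 - 480x^2 + 237x - 45
[θ, ∇] f = -2x^5 + 55x^4 - 200x^3 + 290x^2 - 190x + 45

the result is g(x) = -2x^5 + 55x^4 - 200x^3 + 290x^2 - 190x + 45


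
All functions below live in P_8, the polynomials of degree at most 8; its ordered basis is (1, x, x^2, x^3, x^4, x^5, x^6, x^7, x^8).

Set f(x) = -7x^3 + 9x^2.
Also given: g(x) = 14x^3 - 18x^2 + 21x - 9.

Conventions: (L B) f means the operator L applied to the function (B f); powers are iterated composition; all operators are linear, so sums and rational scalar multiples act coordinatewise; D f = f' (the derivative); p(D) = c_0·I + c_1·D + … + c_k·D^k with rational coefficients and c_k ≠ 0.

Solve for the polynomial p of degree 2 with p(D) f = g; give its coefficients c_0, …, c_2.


p(D) = -2·I − (1/2)·D^2, i.e. c_0 = -2, c_1 = 0, c_2 = -1/2

D^0 f = -7x^3 + 9x^2
D^1 f = -21x^2 + 18x
D^2 f = -42x + 18
matching coefficients of g against c_0 f + c_1 Df + … from the top degree down determines the c_i
solution: c_0 = -2, c_1 = 0, c_2 = -1/2


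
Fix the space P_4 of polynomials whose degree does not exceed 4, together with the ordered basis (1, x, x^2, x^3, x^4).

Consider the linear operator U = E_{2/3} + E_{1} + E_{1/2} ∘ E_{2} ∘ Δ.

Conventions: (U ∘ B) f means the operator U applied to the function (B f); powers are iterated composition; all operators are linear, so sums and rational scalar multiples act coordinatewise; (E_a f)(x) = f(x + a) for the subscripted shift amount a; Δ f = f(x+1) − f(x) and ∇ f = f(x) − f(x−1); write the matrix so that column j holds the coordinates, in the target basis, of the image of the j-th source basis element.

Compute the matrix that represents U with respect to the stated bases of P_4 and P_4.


image of 1: 2
image of x: 2x + 8/3
image of x^2: 2x^2 + (16/3)x + 67/9
image of x^3: 2x^3 + 8x^2 + (67/3)x + 3083/108
image of x^4: 2x^4 + (32/3)x^3 + (134/3)x^2 + (3083/27)x + 9088/81
each image's coordinates form column j of the matrix

the matrix is [[2, 8/3, 67/9, 3083/108, 9088/81]; [0, 2, 16/3, 67/3, 3083/27]; [0, 0, 2, 8, 134/3]; [0, 0, 0, 2, 32/3]; [0, 0, 0, 0, 2]] (rows listed top to bottom)


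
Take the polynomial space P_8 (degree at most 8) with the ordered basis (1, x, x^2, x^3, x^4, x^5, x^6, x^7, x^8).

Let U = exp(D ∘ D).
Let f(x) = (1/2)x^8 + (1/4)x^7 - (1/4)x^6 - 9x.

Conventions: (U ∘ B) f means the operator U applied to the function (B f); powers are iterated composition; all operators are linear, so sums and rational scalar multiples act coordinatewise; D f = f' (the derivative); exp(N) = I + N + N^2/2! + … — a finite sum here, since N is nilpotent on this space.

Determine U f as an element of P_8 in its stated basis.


g(x) = (1/2)x^8 + (1/4)x^7 + (111/4)x^6 + (21/2)x^5 + (825/2)x^4 + 105x^3 + 1635x^2 + 201x + 810

order-1 term: 28x^6 + (21/2)x^5 - (15/2)x^4
order-2 term: 420x^4 + 105x^3 - 45x^2
order-3 term: 1680x^2 + 210x - 30
order-4 term: 840
the series for exp(D ∘ D) f terminates at order 4
exp(D ∘ D) f = (1/2)x^8 + (1/4)x^7 + (111/4)x^6 + (21/2)x^5 + (825/2)x^4 + 105x^3 + 1635x^2 + 201x + 810


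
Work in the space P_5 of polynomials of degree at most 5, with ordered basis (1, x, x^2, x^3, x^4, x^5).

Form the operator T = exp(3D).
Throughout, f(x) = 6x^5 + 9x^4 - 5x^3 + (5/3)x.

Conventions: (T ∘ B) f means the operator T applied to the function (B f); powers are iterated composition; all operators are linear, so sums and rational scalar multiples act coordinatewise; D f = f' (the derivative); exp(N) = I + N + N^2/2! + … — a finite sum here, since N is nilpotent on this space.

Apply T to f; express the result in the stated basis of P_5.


the result is g(x) = 6x^5 + 99x^4 + 643x^3 + 2061x^2 + (9806/3)x + 2057

order-1 term: 90x^4 + 108x^3 - 45x^2 + 5
order-2 term: 540x^3 + 486x^2 - 135x
order-3 term: 1620x^2 + 972x - 135
order-4 term: 2430x + 729
order-5 term: 1458
the series for exp(3D) f terminates at order 5
exp(3D) f = 6x^5 + 99x^4 + 643x^3 + 2061x^2 + (9806/3)x + 2057


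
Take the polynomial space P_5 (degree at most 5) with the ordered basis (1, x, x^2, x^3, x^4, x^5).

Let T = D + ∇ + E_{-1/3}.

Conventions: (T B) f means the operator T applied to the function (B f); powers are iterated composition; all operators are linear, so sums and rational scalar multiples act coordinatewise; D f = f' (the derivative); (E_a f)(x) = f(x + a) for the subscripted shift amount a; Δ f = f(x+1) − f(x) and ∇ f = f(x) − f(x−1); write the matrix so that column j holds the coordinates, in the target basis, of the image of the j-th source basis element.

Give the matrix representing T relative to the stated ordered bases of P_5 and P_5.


image of 1: 1
image of x: x + 5/3
image of x^2: x^2 + (10/3)x - 8/9
image of x^3: x^3 + 5x^2 - (8/3)x + 26/27
image of x^4: x^4 + (20/3)x^3 - (16/3)x^2 + (104/27)x - 80/81
image of x^5: x^5 + (25/3)x^4 - (80/9)x^3 + (260/27)x^2 - (400/81)x + 242/243
each image's coordinates form column j of the matrix

the matrix is [[1, 5/3, -8/9, 26/27, -80/81, 242/243]; [0, 1, 10/3, -8/3, 104/27, -400/81]; [0, 0, 1, 5, -16/3, 260/27]; [0, 0, 0, 1, 20/3, -80/9]; [0, 0, 0, 0, 1, 25/3]; [0, 0, 0, 0, 0, 1]] (rows listed top to bottom)


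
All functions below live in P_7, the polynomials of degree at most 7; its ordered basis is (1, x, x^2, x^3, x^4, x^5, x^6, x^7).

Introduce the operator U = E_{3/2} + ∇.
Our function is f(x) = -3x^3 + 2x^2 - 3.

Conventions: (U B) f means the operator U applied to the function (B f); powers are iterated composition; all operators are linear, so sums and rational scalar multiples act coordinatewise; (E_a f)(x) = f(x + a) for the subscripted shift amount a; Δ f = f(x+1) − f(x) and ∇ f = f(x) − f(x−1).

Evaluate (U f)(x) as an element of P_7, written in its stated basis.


E_{3/2} f = -3x^3 - (23/2)x^2 - (57/4)x - 69/8
∇ f = -9x^2 + 13x - 5
(E_{3/2} + ∇) f = -3x^3 - (41/2)x^2 - (5/4)x - 109/8

g(x) = -3x^3 - (41/2)x^2 - (5/4)x - 109/8


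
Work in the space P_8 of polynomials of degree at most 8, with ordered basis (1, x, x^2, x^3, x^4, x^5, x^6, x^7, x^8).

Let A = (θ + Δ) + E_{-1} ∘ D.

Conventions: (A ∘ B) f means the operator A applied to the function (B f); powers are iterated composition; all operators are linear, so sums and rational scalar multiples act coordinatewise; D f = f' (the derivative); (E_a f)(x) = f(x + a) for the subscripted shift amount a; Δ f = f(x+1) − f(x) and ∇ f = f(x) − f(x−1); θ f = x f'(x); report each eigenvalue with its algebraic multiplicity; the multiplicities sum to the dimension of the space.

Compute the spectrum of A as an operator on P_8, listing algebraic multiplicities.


image of 1: 0
image of x: x + 2
image of x^2: 2x^2 + 4x - 1
image of x^3: 3x^3 + 6x^2 - 3x + 4
image of x^4: 4x^4 + 8x^3 - 6x^2 + 16x - 3
image of x^5: 5x^5 + 10x^4 - 10x^3 + 40x^2 - 15x + 6
image of x^6: 6x^6 + 12x^5 - 15x^4 + 80x^3 - 45x^2 + 36x - 5
image of x^7: 7x^7 + 14x^6 - 21x^5 + 140x^4 - 105x^3 + 126x^2 - 35x + 8
image of x^8: 8x^8 + 16x^7 - 28x^6 + 224x^5 - 210x^4 + 336x^3 - 140x^2 + 64x - 7
the matrix is upper triangular; its diagonal is (0, 1, 2, 3, 4, 5, 6, 7, 8)
for a triangular matrix the eigenvalues are the diagonal entries, with algebraic multiplicity their repetition count

λ = 0 (multiplicity 1), λ = 1 (multiplicity 1), λ = 2 (multiplicity 1), λ = 3 (multiplicity 1), λ = 4 (multiplicity 1), λ = 5 (multiplicity 1), λ = 6 (multiplicity 1), λ = 7 (multiplicity 1), λ = 8 (multiplicity 1)


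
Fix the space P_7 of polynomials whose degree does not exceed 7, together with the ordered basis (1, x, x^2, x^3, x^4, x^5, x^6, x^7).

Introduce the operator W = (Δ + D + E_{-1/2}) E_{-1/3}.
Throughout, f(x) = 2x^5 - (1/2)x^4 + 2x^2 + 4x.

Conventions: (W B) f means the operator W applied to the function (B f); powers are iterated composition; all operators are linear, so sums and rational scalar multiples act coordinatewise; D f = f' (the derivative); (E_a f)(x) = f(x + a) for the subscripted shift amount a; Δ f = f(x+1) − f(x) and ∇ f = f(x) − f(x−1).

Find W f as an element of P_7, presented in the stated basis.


the result is g(x) = 2x^5 + (67/6)x^4 + (44/9)x^3 + (289/108)x^2 + (8867/648)x + 36707/7776

E_{-1/3} f = 2x^5 - (23/6)x^4 + (26/9)x^3 + (25/27)x^2 + (232/81)x - 547/486
Δ E_{-1/3} f = 10x^4 + (14/3)x^3 + (17/3)x^2 + (140/27)x + 785/162
D E_{-1/3} f = 10x^4 - (46/3)x^3 + (26/3)x^2 + (50/27)x + 232/81
E_{-1/2} E_{-1/3} f = 2x^5 - (53/6)x^4 + (140/9)x^3 - (1259/108)x^2 + (4307/648)x - 23245/7776
(Δ + D + E_{-1/2}) E_{-1/3} f = 2x^5 + (67/6)x^4 + (44/9)x^3 + (289/108)x^2 + (8867/648)x + 36707/7776


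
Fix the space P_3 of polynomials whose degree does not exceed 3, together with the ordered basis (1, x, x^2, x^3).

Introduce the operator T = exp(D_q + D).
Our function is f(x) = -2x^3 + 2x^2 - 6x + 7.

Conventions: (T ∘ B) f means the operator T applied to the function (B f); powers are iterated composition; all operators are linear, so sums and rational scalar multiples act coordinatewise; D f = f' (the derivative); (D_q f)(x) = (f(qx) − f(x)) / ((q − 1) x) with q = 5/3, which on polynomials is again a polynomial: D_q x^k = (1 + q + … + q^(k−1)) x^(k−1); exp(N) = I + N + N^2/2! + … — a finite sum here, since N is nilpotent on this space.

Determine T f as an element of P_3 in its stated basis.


g(x) = -2x^3 - (134/9)x^2 - (974/27)x - 1777/81

order-1 term: -(152/9)x^2 + (28/3)x - 12
order-2 term: -(1064/27)x + 28/3
order-3 term: -2128/81
the series for exp(D_q + D) f terminates at order 3
exp(D_q + D) f = -2x^3 - (134/9)x^2 - (974/27)x - 1777/81


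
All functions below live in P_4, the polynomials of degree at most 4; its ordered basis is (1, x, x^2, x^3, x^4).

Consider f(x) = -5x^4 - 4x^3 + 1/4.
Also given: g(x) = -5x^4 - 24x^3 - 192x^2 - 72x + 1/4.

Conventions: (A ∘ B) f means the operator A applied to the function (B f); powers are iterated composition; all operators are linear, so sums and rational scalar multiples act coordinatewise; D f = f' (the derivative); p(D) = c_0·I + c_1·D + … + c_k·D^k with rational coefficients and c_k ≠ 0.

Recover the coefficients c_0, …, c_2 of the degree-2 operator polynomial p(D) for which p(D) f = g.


c_0 = 1, c_1 = 1, c_2 = 3

D^0 f = -5x^4 - 4x^3 + 1/4
D^1 f = -20x^3 - 12x^2
D^2 f = -60x^2 - 24x
matching coefficients of g against c_0 f + c_1 Df + … from the top degree down determines the c_i
solution: c_0 = 1, c_1 = 1, c_2 = 3


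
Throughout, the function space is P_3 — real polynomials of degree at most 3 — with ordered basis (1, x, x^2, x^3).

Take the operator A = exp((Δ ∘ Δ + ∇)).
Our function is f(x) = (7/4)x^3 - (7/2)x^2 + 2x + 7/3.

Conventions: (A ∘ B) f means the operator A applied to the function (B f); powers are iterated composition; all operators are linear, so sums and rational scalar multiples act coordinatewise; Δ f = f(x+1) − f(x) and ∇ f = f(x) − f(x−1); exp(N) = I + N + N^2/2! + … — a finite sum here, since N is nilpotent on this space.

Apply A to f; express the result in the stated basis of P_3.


the result is g(x) = (7/4)x^3 + (7/4)x^2 + (11/2)x + 199/12

order-1 term: (21/4)x^2 - (7/4)x + 43/4
order-2 term: (21/4)x + 7/4
order-3 term: 7/4
the series for exp((Δ ∘ Δ + ∇)) f terminates at order 3
exp((Δ ∘ Δ + ∇)) f = (7/4)x^3 + (7/4)x^2 + (11/2)x + 199/12


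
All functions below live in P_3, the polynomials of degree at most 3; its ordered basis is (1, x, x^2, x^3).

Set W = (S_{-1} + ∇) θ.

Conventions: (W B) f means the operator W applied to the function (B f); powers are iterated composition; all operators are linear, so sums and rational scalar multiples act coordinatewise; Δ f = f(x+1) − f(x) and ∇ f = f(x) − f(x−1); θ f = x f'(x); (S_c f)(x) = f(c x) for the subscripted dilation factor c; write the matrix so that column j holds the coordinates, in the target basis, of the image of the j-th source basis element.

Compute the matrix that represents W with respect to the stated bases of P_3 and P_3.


the matrix is [[0, 1, -2, 3]; [0, -1, 4, -9]; [0, 0, 2, 9]; [0, 0, 0, -3]] (rows listed top to bottom)

image of 1: 0
image of x: -x + 1
image of x^2: 2x^2 + 4x - 2
image of x^3: -3x^3 + 9x^2 - 9x + 3
each image's coordinates form column j of the matrix


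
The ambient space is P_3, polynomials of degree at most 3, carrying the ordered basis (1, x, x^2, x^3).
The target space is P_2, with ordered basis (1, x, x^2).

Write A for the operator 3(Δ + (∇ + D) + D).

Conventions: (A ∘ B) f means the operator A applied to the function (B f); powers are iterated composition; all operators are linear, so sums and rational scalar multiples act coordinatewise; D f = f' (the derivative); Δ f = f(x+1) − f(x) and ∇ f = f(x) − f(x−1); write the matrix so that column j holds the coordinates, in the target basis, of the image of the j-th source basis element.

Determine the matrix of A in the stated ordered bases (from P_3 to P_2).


the matrix is [[0, 12, 0, 6]; [0, 0, 24, 0]; [0, 0, 0, 36]] (rows listed top to bottom)

image of 1: 0
image of x: 12
image of x^2: 24x
image of x^3: 36x^2 + 6
each image's coordinates form column j of the matrix


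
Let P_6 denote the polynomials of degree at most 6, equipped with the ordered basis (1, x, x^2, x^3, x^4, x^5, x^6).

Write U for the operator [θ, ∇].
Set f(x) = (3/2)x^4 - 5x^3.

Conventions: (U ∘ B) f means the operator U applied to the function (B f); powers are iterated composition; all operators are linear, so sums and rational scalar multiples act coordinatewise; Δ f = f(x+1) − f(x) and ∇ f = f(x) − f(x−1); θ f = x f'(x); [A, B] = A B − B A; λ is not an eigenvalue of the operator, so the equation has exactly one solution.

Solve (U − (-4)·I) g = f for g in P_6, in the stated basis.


write g with unknown coordinates in the stated basis and equate coefficients in (U − (-4)·I) g = f
solving from the highest basis element down gives g = (3/8)x^4 - (7/8)x^3 - (57/32)x^2 + (99/64)x + 63/256
check: U g = -(3/2)x^3 + (57/8)x^2 - (99/16)x - 63/64
so U g − (-4)·g = (3/2)x^4 - 5x^3 = f ✓

the result is g(x) = (3/8)x^4 - (7/8)x^3 - (57/32)x^2 + (99/64)x + 63/256


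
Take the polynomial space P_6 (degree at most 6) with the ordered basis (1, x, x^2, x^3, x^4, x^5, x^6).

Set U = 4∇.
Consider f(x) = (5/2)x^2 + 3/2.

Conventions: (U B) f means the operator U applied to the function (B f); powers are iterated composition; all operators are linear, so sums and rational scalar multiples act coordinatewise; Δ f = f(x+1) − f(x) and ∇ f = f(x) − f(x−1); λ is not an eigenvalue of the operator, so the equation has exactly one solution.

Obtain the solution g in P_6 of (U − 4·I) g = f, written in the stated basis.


the result is g(x) = -(5/8)x^2 - (5/4)x - 1

write g with unknown coordinates in the stated basis and equate coefficients in (U − 4·I) g = f
solving from the highest basis element down gives g = -(5/8)x^2 - (5/4)x - 1
check: U g = -5x - 5/2
so U g − 4·g = (5/2)x^2 + 3/2 = f ✓


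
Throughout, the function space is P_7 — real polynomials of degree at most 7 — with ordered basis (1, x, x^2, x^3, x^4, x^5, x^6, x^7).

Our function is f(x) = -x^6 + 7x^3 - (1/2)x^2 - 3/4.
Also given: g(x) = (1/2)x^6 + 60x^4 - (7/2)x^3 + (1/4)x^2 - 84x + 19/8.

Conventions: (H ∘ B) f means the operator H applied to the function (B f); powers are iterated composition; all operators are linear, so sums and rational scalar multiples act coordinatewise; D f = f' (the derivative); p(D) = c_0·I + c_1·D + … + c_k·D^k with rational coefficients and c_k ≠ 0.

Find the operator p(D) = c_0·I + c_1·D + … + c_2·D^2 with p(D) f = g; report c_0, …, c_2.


p(D) = -(1/2)·I − 2·D^2, i.e. c_0 = -1/2, c_1 = 0, c_2 = -2

D^0 f = -x^6 + 7x^3 - (1/2)x^2 - 3/4
D^1 f = -6x^5 + 21x^2 - x
D^2 f = -30x^4 + 42x - 1
matching coefficients of g against c_0 f + c_1 Df + … from the top degree down determines the c_i
solution: c_0 = -1/2, c_1 = 0, c_2 = -2


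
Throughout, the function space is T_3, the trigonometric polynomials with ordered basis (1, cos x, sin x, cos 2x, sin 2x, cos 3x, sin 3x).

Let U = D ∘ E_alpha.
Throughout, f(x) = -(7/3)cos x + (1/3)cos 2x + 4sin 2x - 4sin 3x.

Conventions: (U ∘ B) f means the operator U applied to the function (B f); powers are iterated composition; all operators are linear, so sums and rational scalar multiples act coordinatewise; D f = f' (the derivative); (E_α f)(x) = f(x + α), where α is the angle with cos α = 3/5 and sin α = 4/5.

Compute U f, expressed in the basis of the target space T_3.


E_alpha f = -(7/5)cos x + (28/15)sin x + (281/75)cos 2x - (36/25)sin 2x - (176/125)cos 3x + (468/125)sin 3x
D E_alpha f = (28/15)cos x + (7/5)sin x - (72/25)cos 2x - (562/75)sin 2x + (1404/125)cos 3x + (528/125)sin 3x

the image equals g(x) = (28/15)cos x + (7/5)sin x - (72/25)cos 2x - (562/75)sin 2x + (1404/125)cos 3x + (528/125)sin 3x
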